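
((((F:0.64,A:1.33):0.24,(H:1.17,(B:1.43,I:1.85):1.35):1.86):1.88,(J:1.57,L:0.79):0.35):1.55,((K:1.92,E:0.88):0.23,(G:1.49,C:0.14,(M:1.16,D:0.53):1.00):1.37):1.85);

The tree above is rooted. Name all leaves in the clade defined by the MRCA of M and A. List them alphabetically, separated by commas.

A, B, C, D, E, F, G, H, I, J, K, L, M

Tracing M: it sits inside (M,D).
Tracing A: it sits inside (F,A).
The smallest clade enclosing both is the whole tree (their MRCA is the root), so the answer is all 13 tips in alphabetical order.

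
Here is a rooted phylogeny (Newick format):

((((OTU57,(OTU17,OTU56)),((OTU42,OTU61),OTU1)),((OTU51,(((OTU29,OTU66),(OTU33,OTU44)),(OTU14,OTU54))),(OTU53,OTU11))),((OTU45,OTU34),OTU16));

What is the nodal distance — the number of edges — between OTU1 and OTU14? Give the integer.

The MRCA of OTU1 and OTU14 is the node subtending (((OTU57,(OTU17,OTU56)),((OTU42,OTU61),OTU1)),((OTU51,(((OTU29,OTU66),(OTU33,OTU44)),(OTU14,OTU54))),(OTU53,OTU11))).
From OTU1 up to that node: 3 branches. From OTU14 up to the same node: 5 branches. Total: 3 + 5 = 8.

8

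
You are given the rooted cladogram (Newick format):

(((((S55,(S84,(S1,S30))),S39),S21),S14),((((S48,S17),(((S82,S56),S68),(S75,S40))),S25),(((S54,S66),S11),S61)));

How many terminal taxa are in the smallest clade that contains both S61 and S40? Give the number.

12

The MRCA of S61 and S40 is the node subtending ((((S48,S17),(((S82,S56),S68),(S75,S40))),S25),(((S54,S66),S11),S61)).
That clade contains 12 terminal taxa: S11, S17, S25, S40, S48, S54, S56, S61, S66, S68, S75, S82.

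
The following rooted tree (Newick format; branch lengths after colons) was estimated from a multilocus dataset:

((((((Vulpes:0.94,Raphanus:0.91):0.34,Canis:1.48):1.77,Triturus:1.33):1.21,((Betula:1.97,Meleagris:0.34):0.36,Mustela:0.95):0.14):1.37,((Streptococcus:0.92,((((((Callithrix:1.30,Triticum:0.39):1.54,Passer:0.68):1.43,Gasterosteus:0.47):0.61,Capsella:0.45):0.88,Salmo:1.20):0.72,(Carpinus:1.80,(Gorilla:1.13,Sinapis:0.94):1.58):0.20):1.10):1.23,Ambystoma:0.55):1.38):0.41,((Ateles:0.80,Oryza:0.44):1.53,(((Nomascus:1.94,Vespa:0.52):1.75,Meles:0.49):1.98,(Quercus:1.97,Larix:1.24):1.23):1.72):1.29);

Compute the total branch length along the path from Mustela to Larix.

The path runs Mustela → … → MRCA → … → Larix; the MRCA is the root of the tree.
Branch lengths along that path: 0.95 + 0.14 + 1.37 + 0.41 + 1.29 + 1.72 + 1.23 + 1.24 = 8.35.

8.35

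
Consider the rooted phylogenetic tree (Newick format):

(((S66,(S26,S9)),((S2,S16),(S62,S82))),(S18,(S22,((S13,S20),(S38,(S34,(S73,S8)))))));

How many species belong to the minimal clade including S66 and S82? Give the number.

7

The MRCA of S66 and S82 is the node subtending ((S66,(S26,S9)),((S2,S16),(S62,S82))).
That clade contains 7 terminal taxa: S16, S2, S26, S62, S66, S82, S9.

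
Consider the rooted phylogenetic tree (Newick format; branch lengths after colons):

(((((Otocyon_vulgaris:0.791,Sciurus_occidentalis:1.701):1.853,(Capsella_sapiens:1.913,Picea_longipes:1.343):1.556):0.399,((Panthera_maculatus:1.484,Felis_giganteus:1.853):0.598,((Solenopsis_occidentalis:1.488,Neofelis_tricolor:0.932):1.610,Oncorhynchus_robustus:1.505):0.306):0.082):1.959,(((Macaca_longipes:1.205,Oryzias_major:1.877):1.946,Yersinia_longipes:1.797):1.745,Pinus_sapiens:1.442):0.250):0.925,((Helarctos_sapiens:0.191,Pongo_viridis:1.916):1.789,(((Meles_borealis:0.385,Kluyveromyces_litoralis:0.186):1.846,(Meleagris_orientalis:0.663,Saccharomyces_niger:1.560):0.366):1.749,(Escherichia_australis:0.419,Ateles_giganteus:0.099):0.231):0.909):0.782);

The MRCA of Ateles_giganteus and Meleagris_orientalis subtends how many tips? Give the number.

The MRCA of Ateles_giganteus and Meleagris_orientalis is the node subtending (((Meles_borealis,Kluyveromyces_litoralis),(Meleagris_orientalis,Saccharomyces_niger)),(Escherichia_australis,Ateles_giganteus)).
That clade contains 6 terminal taxa: Ateles_giganteus, Escherichia_australis, Kluyveromyces_litoralis, Meleagris_orientalis, Meles_borealis, Saccharomyces_niger.

6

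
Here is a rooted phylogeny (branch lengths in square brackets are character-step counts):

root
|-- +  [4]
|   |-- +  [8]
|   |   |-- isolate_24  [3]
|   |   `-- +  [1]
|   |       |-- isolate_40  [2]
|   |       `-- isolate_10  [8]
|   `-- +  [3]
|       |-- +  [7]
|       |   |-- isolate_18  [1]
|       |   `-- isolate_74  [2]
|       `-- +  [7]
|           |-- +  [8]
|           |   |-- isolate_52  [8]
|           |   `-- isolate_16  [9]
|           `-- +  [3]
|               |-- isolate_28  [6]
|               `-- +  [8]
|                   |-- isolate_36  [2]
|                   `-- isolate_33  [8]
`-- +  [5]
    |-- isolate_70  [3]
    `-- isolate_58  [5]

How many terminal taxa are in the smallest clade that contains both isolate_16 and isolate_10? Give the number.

10

The MRCA of isolate_16 and isolate_10 is the node subtending ((isolate_24,(isolate_40,isolate_10)),((isolate_18,isolate_74),((isolate_52,isolate_16),(isolate_28,(isolate_36,isolate_33))))).
That clade contains 10 terminal taxa: isolate_10, isolate_16, isolate_18, isolate_24, isolate_28, isolate_33, isolate_36, isolate_40, isolate_52, isolate_74.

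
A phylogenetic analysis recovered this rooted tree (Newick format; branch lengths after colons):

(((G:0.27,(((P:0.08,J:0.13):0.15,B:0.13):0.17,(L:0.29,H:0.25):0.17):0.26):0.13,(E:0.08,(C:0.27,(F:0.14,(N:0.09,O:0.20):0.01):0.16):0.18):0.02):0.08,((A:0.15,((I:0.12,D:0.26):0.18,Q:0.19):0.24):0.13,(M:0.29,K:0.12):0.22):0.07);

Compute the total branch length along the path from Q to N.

1.17

The path runs Q → … → MRCA → … → N; the MRCA is the root of the tree.
Branch lengths along that path: 0.19 + 0.24 + 0.13 + 0.07 + 0.08 + 0.02 + 0.18 + 0.16 + 0.01 + 0.09 = 1.17.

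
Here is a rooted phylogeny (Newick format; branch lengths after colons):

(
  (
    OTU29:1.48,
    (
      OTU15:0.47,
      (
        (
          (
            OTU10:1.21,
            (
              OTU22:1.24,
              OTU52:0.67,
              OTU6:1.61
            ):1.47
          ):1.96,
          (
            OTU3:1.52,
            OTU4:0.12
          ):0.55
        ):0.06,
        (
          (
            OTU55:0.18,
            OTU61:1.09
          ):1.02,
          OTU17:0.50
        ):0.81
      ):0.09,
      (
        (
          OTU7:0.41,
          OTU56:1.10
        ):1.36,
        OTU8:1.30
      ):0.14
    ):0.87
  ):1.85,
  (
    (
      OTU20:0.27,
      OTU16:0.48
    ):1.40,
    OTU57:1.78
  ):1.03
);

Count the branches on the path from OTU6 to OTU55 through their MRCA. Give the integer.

7

The MRCA of OTU6 and OTU55 is the node subtending (((OTU10,(OTU22,OTU52,OTU6)),(OTU3,OTU4)),((OTU55,OTU61),OTU17)).
From OTU6 up to that node: 4 branches. From OTU55 up to the same node: 3 branches. Total: 4 + 3 = 7.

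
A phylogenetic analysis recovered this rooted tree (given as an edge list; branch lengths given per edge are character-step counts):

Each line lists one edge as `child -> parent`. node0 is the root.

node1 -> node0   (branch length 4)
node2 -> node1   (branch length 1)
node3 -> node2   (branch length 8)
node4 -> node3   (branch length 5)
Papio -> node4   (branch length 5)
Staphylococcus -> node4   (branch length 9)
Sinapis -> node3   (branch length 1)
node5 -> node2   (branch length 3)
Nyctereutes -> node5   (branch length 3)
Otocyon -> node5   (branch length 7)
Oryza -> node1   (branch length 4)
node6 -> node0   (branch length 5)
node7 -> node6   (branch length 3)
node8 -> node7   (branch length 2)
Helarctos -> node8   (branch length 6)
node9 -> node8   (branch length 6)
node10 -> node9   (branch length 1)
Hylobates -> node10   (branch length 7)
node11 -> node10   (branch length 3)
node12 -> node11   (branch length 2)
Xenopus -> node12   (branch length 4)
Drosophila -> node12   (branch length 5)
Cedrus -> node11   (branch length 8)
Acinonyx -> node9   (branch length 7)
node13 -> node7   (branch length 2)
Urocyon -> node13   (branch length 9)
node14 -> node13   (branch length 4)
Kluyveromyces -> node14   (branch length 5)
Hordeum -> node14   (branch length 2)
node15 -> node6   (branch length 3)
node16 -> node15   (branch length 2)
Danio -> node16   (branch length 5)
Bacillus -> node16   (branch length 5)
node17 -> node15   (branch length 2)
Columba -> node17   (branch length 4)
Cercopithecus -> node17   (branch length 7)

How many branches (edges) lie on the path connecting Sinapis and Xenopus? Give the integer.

The MRCA of Sinapis and Xenopus is the root of the tree.
From Sinapis up to that node: 4 branches. From Xenopus up to the same node: 8 branches. Total: 4 + 8 = 12.

12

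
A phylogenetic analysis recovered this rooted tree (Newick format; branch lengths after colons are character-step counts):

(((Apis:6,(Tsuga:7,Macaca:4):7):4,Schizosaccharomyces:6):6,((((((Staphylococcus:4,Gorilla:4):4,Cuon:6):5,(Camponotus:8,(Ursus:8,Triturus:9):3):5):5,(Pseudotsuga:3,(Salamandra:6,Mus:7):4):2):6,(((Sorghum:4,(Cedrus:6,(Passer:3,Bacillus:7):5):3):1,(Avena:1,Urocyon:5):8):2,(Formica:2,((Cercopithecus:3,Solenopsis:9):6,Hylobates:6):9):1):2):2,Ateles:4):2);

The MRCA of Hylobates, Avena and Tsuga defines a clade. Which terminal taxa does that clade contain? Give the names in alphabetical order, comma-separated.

Apis, Ateles, Avena, Bacillus, Camponotus, Cedrus, Cercopithecus, Cuon, Formica, Gorilla, Hylobates, Macaca, Mus, Passer, Pseudotsuga, Salamandra, Schizosaccharomyces, Solenopsis, Sorghum, Staphylococcus, Triturus, Tsuga, Urocyon, Ursus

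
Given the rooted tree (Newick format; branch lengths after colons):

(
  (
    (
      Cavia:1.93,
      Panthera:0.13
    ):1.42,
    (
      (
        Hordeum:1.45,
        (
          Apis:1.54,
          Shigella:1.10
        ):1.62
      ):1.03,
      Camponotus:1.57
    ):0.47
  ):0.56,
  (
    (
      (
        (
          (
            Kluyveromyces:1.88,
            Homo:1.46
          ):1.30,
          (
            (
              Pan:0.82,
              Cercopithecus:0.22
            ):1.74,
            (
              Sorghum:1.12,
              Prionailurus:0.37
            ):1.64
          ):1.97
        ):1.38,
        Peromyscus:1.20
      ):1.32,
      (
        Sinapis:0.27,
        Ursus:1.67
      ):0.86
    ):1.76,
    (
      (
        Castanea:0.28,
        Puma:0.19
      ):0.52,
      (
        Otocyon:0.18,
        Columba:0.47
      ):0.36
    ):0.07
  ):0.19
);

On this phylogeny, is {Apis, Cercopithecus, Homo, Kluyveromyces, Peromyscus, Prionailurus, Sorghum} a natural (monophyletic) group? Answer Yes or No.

The MRCA of the listed taxa is the root, so the smallest clade containing them is the whole tree.
That clade also contains Camponotus, Castanea, Cavia, Columba, Hordeum, Otocyon, Pan, Panthera, Puma, Shigella, Sinapis, Ursus, which are not in the proposed group, so the group is not monophyletic.

No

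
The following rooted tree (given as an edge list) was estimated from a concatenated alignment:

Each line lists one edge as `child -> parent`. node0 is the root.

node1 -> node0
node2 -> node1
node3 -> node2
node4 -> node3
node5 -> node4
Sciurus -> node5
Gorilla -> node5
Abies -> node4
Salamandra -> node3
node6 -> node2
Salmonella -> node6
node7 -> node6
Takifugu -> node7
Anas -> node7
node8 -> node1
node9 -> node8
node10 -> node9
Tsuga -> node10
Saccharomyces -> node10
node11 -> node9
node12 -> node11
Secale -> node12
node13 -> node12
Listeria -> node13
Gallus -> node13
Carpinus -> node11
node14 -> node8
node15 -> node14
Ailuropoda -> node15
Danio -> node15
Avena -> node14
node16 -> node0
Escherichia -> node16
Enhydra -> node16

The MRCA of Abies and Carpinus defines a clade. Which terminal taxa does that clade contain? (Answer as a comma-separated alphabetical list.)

Tracing Abies: it sits inside ((Sciurus,Gorilla),Abies).
Tracing Carpinus: it sits inside ((Secale,(Listeria,Gallus)),Carpinus).
The smallest clade enclosing both is (((((Sciurus,Gorilla),Abies),Salamandra),(Salmonella,(Takifugu,Anas))),(((Tsuga,Saccharomyces),((Secale,(Listeria,Gallus)),Carpinus)),((Ailuropoda,Danio),Avena))); the answer is its 16 terminal taxa in alphabetical order.

Abies, Ailuropoda, Anas, Avena, Carpinus, Danio, Gallus, Gorilla, Listeria, Saccharomyces, Salamandra, Salmonella, Sciurus, Secale, Takifugu, Tsuga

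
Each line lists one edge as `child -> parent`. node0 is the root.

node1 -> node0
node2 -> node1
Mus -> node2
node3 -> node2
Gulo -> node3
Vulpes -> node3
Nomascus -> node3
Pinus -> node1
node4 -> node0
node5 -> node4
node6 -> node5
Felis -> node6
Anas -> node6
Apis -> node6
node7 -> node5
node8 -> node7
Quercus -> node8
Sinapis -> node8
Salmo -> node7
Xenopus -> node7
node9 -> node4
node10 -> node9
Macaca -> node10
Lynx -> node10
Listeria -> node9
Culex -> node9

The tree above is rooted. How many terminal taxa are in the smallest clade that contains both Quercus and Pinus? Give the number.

The MRCA of Quercus and Pinus is the root, so the clade is the entire tree.
That clade contains 16 terminal taxa: Anas, Apis, Culex, Felis, Gulo, Listeria, Lynx, Macaca, Mus, Nomascus, Pinus, Quercus, Salmo, Sinapis, Vulpes, Xenopus.

16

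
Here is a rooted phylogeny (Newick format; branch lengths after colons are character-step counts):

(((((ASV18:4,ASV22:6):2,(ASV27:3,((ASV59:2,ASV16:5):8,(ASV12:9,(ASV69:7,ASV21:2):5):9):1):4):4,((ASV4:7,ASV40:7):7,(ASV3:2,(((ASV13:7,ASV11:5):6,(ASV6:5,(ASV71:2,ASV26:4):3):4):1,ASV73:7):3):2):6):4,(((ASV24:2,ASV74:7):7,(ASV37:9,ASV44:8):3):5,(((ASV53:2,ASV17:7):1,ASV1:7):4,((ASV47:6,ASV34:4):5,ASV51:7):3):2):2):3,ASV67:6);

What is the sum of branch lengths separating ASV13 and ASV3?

The path runs ASV13 → … → MRCA → … → ASV3; the MRCA is the node subtending (ASV3,(((ASV13,ASV11),(ASV6,(ASV71,ASV26))),ASV73)).
Branch lengths along that path: 7 + 6 + 1 + 3 + 2 = 19.

19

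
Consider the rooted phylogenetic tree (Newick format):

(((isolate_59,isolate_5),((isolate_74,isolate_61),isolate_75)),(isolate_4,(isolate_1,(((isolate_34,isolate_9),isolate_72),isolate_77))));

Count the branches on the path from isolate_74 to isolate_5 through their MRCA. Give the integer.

5

The MRCA of isolate_74 and isolate_5 is the node subtending ((isolate_59,isolate_5),((isolate_74,isolate_61),isolate_75)).
From isolate_74 up to that node: 3 branches. From isolate_5 up to the same node: 2 branches. Total: 3 + 2 = 5.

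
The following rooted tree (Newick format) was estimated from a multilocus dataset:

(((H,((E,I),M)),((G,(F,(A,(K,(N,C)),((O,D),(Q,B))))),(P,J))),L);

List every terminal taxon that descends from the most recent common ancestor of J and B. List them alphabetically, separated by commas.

Tracing J: it sits inside (P,J).
Tracing B: it sits inside (Q,B).
The smallest clade enclosing both is ((G,(F,(A,(K,(N,C)),((O,D),(Q,B))))),(P,J)); the answer is its 12 terminal taxa in alphabetical order.

A, B, C, D, F, G, J, K, N, O, P, Q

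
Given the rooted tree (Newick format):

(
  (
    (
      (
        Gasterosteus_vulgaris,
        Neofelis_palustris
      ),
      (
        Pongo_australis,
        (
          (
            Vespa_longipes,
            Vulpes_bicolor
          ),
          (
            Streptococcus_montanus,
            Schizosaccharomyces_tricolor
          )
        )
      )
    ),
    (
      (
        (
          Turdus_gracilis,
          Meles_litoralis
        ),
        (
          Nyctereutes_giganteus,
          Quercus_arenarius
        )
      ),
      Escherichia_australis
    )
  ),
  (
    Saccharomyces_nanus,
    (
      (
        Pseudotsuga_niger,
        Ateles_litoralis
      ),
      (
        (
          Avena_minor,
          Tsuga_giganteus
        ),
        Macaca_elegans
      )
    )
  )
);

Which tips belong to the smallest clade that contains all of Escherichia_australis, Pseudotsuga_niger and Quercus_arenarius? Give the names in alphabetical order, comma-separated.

Tracing Escherichia_australis: it sits inside (((Turdus_gracilis,Meles_litoralis),(Nyctereutes_giganteus,Quercus_arenarius)),Escherichia_australis).
Tracing Pseudotsuga_niger: it sits inside (Pseudotsuga_niger,Ateles_litoralis).
Tracing Quercus_arenarius: it sits inside (Nyctereutes_giganteus,Quercus_arenarius).
The smallest clade enclosing all 3 is the whole tree (their MRCA is the root), so the answer is all 18 tips in alphabetical order.

Ateles_litoralis, Avena_minor, Escherichia_australis, Gasterosteus_vulgaris, Macaca_elegans, Meles_litoralis, Neofelis_palustris, Nyctereutes_giganteus, Pongo_australis, Pseudotsuga_niger, Quercus_arenarius, Saccharomyces_nanus, Schizosaccharomyces_tricolor, Streptococcus_montanus, Tsuga_giganteus, Turdus_gracilis, Vespa_longipes, Vulpes_bicolor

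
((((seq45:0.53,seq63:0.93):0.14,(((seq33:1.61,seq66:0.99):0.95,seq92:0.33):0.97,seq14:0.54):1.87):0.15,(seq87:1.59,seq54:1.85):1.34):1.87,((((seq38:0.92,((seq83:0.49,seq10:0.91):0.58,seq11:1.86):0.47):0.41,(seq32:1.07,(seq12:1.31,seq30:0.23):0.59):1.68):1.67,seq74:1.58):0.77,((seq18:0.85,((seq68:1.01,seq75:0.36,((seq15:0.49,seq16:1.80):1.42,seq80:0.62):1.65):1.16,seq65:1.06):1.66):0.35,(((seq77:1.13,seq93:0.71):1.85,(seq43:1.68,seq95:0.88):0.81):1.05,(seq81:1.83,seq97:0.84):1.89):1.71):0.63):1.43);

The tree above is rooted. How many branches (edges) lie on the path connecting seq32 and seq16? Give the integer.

The MRCA of seq32 and seq16 is the node subtending ((((seq38,((seq83,seq10),seq11)),(seq32,(seq12,seq30))),seq74),((seq18,((seq68,seq75,((seq15,seq16),seq80)),seq65)),(((seq77,seq93),(seq43,seq95)),(seq81,seq97)))).
From seq32 up to that node: 4 branches. From seq16 up to the same node: 7 branches. Total: 4 + 7 = 11.

11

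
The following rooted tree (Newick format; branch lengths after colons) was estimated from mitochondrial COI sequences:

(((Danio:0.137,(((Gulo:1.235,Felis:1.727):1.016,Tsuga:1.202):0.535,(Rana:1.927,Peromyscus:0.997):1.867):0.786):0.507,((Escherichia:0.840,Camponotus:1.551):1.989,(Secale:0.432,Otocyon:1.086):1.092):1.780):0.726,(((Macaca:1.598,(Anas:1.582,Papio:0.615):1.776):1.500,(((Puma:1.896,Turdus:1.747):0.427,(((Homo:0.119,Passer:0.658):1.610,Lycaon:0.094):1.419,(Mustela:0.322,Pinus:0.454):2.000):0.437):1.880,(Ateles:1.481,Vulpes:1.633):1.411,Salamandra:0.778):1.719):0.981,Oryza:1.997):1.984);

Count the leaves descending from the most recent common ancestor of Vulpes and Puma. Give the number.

The MRCA of Vulpes and Puma is the node subtending (((Puma,Turdus),(((Homo,Passer),Lycaon),(Mustela,Pinus))),(Ateles,Vulpes),Salamandra).
That clade contains 10 terminal taxa: Ateles, Homo, Lycaon, Mustela, Passer, Pinus, Puma, Salamandra, Turdus, Vulpes.

10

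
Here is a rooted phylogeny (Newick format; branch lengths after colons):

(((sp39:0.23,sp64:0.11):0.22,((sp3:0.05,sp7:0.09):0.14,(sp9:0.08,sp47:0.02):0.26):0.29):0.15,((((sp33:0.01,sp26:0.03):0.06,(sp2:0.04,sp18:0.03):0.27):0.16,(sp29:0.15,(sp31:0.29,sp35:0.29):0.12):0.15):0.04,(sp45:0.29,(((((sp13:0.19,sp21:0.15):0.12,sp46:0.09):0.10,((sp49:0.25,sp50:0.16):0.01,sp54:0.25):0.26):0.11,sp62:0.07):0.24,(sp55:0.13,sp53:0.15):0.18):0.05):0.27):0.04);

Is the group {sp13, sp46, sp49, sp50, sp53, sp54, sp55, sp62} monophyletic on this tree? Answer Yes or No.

The MRCA of the listed taxa subtends (((((sp13,sp21),sp46),((sp49,sp50),sp54)),sp62),(sp55,sp53)).
That clade also contains sp21, which is not in the proposed group, so the group is not monophyletic.

No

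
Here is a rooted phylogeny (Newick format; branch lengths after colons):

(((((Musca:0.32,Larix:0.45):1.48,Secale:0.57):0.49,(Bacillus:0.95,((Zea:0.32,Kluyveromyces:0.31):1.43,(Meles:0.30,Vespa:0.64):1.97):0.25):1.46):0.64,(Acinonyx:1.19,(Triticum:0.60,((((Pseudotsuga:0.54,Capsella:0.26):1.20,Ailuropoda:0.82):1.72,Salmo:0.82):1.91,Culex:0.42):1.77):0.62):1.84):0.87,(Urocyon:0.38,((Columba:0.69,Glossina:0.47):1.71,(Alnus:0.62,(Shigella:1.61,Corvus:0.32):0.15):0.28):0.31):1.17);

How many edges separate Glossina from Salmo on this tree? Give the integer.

The MRCA of Glossina and Salmo is the root of the tree.
From Glossina up to that node: 4 branches. From Salmo up to the same node: 6 branches. Total: 4 + 6 = 10.

10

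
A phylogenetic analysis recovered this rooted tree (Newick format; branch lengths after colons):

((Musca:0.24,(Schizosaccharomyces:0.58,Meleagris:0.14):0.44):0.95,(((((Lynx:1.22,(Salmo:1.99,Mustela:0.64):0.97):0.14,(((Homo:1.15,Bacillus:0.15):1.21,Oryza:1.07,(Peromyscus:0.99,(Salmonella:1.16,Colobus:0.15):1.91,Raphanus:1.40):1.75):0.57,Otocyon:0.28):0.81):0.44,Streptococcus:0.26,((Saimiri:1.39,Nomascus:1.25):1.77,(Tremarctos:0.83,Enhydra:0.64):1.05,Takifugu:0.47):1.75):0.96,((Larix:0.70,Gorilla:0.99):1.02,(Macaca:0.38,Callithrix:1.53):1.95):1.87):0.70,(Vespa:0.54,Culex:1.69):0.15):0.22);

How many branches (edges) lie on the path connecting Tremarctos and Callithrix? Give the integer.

7

The MRCA of Tremarctos and Callithrix is the node subtending ((((Lynx,(Salmo,Mustela)),(((Homo,Bacillus),Oryza,(Peromyscus,(Salmonella,Colobus),Raphanus)),Otocyon)),Streptococcus,((Saimiri,Nomascus),(Tremarctos,Enhydra),Takifugu)),((Larix,Gorilla),(Macaca,Callithrix))).
From Tremarctos up to that node: 4 branches. From Callithrix up to the same node: 3 branches. Total: 4 + 3 = 7.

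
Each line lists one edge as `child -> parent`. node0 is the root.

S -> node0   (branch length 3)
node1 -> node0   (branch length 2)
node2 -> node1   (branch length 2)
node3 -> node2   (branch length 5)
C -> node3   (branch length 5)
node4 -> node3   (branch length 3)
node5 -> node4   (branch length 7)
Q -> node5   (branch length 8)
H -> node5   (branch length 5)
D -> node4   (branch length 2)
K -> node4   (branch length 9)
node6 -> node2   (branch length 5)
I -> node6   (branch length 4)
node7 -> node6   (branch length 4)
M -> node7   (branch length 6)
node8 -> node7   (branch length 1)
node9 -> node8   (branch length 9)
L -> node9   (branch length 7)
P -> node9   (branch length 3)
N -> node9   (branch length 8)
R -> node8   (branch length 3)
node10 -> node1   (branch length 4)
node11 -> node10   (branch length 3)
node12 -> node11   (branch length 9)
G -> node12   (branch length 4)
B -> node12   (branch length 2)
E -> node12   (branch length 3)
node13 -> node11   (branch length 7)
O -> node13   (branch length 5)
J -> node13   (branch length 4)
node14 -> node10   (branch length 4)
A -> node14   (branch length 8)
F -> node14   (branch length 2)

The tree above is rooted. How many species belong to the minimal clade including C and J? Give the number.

The MRCA of C and J is the node subtending (((C,((Q,H),D,K)),(I,(M,((L,P,N),R)))),(((G,B,E),(O,J)),(A,F))).
That clade contains 18 terminal taxa: A, B, C, D, E, F, G, H, I, J, K, L, M, N, O, P, Q, R.

18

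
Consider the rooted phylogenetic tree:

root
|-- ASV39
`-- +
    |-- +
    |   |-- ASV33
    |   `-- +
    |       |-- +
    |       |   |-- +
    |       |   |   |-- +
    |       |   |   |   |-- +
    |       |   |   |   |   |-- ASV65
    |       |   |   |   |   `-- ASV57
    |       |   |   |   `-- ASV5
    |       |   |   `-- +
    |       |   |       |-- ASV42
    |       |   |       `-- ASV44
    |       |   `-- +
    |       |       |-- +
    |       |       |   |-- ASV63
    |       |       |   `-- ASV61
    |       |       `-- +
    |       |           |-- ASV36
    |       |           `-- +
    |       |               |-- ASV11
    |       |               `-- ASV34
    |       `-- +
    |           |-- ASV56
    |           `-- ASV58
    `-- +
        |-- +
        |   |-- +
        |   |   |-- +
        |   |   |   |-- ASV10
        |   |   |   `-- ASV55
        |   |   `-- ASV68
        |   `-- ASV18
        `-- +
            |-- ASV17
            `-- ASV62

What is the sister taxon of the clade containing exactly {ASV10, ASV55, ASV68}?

ASV18

The clade containing exactly {ASV10, ASV55, ASV68} attaches to the tree at the node subtending (((ASV10,ASV55),ASV68),ASV18).
The other lineage descending from that same node — the sister group — is the single tip ASV18.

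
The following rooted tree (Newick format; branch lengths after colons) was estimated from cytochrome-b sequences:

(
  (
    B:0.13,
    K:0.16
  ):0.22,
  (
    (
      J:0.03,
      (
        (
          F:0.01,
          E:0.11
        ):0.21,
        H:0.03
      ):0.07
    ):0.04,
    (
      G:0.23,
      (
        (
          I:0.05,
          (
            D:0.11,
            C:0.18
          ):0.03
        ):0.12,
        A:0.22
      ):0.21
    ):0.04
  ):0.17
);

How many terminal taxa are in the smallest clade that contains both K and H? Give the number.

11

The MRCA of K and H is the root, so the clade is the entire tree.
That clade contains 11 terminal taxa: A, B, C, D, E, F, G, H, I, J, K.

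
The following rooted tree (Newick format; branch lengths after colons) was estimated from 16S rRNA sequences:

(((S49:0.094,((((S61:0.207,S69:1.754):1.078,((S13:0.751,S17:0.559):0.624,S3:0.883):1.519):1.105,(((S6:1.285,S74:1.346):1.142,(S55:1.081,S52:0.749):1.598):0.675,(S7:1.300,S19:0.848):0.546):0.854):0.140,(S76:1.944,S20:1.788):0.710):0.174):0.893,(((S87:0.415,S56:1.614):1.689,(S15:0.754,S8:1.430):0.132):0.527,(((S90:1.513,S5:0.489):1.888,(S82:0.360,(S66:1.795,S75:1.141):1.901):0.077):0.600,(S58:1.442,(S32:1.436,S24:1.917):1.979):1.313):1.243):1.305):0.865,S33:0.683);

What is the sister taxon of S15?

S8

S15 attaches to the tree at the node subtending (S15,S8).
The other lineage descending from that same node — the sister group — is the single tip S8.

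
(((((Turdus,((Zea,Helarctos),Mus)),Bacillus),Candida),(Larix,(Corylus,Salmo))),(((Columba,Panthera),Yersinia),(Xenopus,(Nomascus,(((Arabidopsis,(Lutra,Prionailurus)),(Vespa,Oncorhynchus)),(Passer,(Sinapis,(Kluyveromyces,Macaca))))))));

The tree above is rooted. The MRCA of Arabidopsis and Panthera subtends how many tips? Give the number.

14

The MRCA of Arabidopsis and Panthera is the node subtending (((Columba,Panthera),Yersinia),(Xenopus,(Nomascus,(((Arabidopsis,(Lutra,Prionailurus)),(Vespa,Oncorhynchus)),(Passer,(Sinapis,(Kluyveromyces,Macaca))))))).
That clade contains 14 terminal taxa: Arabidopsis, Columba, Kluyveromyces, Lutra, Macaca, Nomascus, Oncorhynchus, Panthera, Passer, Prionailurus, Sinapis, Vespa, Xenopus, Yersinia.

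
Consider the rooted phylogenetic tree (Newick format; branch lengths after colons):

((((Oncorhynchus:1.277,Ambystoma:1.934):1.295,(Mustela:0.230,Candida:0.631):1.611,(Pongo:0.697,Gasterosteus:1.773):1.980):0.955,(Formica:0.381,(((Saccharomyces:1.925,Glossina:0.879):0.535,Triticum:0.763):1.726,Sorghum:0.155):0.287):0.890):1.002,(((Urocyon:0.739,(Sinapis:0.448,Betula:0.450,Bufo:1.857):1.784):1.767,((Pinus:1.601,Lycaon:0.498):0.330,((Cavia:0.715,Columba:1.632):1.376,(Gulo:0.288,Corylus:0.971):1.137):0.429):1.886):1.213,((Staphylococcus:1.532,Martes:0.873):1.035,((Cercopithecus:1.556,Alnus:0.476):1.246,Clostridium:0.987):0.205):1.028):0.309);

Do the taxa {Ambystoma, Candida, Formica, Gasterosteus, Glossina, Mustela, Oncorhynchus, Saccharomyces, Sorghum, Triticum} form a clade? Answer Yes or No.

No

The MRCA of the listed taxa subtends (((Oncorhynchus,Ambystoma),(Mustela,Candida),(Pongo,Gasterosteus)),(Formica,(((Saccharomyces,Glossina),Triticum),Sorghum))).
That clade also contains Pongo, which is not in the proposed group, so the group is not monophyletic.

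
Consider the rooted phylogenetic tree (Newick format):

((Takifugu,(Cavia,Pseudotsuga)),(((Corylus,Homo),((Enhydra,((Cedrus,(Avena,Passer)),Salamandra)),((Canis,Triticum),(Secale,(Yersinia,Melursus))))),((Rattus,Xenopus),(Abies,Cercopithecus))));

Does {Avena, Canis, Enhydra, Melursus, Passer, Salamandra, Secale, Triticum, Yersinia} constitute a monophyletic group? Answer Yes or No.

The MRCA of the listed taxa subtends ((Enhydra,((Cedrus,(Avena,Passer)),Salamandra)),((Canis,Triticum),(Secale,(Yersinia,Melursus)))).
That clade also contains Cedrus, which is not in the proposed group, so the group is not monophyletic.

No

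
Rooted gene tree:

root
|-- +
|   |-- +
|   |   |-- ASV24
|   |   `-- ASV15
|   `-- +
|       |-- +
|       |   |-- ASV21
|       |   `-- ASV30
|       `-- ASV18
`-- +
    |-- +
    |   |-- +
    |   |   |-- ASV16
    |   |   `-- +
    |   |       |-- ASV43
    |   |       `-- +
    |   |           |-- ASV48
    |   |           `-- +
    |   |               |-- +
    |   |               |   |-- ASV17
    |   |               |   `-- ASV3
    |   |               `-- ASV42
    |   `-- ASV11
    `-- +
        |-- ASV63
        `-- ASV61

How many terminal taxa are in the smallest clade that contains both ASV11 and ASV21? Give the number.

14

The MRCA of ASV11 and ASV21 is the root, so the clade is the entire tree.
That clade contains 14 terminal taxa: ASV11, ASV15, ASV16, ASV17, ASV18, ASV21, ASV24, ASV3, ASV30, ASV42, ASV43, ASV48, ASV61, ASV63.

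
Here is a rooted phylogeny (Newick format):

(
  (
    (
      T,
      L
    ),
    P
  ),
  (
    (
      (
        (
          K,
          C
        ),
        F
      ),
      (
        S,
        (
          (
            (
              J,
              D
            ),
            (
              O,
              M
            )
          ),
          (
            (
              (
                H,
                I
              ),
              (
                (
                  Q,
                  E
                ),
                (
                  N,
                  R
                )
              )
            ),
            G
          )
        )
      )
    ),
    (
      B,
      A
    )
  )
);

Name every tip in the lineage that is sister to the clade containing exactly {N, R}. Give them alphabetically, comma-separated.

The clade containing exactly {N, R} attaches to the tree at the node subtending ((Q,E),(N,R)).
The other lineage descending from that same node — the sister group — is (Q,E); its 2 tips in alphabetical order are the answer.

E, Q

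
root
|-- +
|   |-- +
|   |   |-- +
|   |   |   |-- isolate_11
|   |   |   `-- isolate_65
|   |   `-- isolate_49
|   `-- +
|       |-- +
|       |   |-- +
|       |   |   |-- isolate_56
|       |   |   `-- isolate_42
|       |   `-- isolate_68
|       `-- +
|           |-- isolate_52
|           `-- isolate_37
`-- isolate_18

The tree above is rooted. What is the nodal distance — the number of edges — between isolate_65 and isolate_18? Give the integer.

5

The MRCA of isolate_65 and isolate_18 is the root of the tree.
From isolate_65 up to that node: 4 branches. From isolate_18 up to the same node: 1 branch. Total: 4 + 1 = 5.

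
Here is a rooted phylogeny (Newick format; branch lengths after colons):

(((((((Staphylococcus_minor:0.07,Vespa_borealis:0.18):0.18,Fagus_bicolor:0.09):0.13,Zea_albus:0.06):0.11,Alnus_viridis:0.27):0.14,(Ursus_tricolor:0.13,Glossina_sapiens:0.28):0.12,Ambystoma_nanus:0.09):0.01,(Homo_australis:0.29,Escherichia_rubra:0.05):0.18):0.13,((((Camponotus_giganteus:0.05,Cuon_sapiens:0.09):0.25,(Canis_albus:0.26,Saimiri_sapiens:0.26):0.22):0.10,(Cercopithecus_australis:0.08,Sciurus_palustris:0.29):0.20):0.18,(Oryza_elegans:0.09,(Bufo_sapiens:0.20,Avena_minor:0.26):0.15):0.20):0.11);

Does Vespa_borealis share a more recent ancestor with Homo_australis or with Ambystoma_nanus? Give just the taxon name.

The MRCA of Vespa_borealis and Ambystoma_nanus subtends (((((Staphylococcus_minor,Vespa_borealis),Fagus_bicolor),Zea_albus),Alnus_viridis),(Ursus_tricolor,Glossina_sapiens),Ambystoma_nanus) (8 taxa).
The MRCA of Vespa_borealis and Homo_australis subtends ((((((Staphylococcus_minor,Vespa_borealis),Fagus_bicolor),Zea_albus),Alnus_viridis),(Ursus_tricolor,Glossina_sapiens),Ambystoma_nanus),(Homo_australis,Escherichia_rubra)) (10 taxa).
The first is nested inside the second, so Vespa_borealis shares a more recent common ancestor with Ambystoma_nanus.

Ambystoma_nanus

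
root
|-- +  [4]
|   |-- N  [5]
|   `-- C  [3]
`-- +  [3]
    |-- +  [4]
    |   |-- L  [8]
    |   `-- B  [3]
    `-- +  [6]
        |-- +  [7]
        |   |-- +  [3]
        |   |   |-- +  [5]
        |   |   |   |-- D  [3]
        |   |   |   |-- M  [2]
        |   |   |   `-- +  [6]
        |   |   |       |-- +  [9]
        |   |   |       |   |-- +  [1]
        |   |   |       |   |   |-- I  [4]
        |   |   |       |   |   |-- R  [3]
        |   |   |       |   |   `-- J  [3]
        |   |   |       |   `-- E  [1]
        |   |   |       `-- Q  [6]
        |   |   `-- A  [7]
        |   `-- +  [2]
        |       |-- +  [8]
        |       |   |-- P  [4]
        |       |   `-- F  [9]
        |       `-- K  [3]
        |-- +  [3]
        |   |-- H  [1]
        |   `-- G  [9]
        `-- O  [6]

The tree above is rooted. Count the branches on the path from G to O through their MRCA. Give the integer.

The MRCA of G and O is the node subtending ((((D,M,(((I,R,J),E),Q)),A),((P,F),K)),(H,G),O).
From G up to that node: 2 branches. From O up to the same node: 1 branch. Total: 2 + 1 = 3.

3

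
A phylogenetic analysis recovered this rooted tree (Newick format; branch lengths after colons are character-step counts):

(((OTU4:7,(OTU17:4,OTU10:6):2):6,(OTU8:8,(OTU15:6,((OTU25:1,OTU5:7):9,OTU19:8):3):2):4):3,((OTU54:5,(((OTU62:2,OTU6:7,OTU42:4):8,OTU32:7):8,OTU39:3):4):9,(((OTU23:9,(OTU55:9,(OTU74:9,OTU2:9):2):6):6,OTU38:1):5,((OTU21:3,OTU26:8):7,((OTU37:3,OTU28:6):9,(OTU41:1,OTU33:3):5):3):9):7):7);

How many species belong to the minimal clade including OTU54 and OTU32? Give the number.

The MRCA of OTU54 and OTU32 is the node subtending (OTU54,(((OTU62,OTU6,OTU42),OTU32),OTU39)).
That clade contains 6 terminal taxa: OTU32, OTU39, OTU42, OTU54, OTU6, OTU62.

6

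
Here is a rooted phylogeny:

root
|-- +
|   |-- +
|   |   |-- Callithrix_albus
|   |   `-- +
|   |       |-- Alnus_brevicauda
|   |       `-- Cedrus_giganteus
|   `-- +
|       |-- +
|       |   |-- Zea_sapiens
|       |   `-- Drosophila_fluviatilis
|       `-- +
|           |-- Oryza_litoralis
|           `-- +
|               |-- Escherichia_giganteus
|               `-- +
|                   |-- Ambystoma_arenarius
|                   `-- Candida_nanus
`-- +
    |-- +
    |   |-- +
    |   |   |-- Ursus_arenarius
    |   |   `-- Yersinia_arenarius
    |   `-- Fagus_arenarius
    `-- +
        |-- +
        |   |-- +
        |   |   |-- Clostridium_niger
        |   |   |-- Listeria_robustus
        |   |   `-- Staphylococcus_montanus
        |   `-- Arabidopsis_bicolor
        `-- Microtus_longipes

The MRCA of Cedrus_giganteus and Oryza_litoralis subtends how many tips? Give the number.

9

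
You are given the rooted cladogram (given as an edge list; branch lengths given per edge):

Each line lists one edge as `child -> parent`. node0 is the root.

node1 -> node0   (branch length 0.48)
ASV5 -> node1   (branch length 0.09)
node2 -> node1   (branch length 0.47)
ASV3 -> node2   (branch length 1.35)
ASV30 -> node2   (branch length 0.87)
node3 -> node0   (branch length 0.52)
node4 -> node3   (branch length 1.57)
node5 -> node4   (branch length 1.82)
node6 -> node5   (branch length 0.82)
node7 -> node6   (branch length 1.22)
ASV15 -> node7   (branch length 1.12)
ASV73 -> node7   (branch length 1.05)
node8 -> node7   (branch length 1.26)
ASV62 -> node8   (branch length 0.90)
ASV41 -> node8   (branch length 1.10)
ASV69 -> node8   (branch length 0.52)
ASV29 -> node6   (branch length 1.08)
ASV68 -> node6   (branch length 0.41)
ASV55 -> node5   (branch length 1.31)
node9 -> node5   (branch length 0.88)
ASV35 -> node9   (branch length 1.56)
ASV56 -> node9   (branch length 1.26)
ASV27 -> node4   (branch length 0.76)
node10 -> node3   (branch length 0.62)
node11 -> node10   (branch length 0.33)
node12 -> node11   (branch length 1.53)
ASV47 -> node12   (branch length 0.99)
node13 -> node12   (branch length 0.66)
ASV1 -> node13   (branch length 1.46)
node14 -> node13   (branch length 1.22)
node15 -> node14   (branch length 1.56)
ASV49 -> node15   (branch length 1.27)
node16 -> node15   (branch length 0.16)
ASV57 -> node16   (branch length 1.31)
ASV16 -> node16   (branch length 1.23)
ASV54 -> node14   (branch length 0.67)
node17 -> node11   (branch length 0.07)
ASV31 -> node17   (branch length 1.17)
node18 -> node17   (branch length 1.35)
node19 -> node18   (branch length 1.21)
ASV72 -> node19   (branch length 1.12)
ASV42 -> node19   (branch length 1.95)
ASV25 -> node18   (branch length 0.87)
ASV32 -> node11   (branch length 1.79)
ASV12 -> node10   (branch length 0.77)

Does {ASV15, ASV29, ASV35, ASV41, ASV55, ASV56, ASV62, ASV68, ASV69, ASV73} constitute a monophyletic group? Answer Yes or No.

Yes

The most recent common ancestor of these taxa subtends (((ASV15,ASV73,(ASV62,ASV41,ASV69)),ASV29,ASV68),ASV55,(ASV35,ASV56)).
That clade has exactly 10 tips — every listed taxon and nothing else — so the group is monophyletic.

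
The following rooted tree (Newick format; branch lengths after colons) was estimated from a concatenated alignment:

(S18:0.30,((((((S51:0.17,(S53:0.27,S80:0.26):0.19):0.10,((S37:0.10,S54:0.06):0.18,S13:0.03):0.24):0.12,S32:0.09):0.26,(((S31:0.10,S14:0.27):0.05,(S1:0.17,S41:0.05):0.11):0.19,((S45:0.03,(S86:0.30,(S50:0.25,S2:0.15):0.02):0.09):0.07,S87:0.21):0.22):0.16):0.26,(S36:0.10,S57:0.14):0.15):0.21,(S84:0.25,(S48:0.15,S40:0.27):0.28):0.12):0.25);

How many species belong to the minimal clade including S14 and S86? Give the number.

The MRCA of S14 and S86 is the node subtending (((S31,S14),(S1,S41)),((S45,(S86,(S50,S2))),S87)).
That clade contains 9 terminal taxa: S1, S14, S2, S31, S41, S45, S50, S86, S87.

9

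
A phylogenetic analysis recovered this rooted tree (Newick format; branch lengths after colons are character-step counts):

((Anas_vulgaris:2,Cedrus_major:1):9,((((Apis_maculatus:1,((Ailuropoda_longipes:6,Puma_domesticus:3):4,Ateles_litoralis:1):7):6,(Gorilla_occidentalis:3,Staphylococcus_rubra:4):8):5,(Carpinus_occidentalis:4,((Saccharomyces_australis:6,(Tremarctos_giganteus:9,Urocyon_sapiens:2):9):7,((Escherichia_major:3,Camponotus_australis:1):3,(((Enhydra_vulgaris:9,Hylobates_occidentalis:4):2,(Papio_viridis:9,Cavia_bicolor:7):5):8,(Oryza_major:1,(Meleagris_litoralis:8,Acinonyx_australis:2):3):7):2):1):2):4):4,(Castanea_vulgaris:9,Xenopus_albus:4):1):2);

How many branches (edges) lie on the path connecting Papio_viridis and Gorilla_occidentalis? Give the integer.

The MRCA of Papio_viridis and Gorilla_occidentalis is the node subtending (((Apis_maculatus,((Ailuropoda_longipes,Puma_domesticus),Ateles_litoralis)),(Gorilla_occidentalis,Staphylococcus_rubra)),(Carpinus_occidentalis,((Saccharomyces_australis,(Tremarctos_giganteus,Urocyon_sapiens)),((Escherichia_major,Camponotus_australis),(((Enhydra_vulgaris,Hylobates_occidentalis),(Papio_viridis,Cavia_bicolor)),(Oryza_major,(Meleagris_litoralis,Acinonyx_australis))))))).
From Papio_viridis up to that node: 7 branches. From Gorilla_occidentalis up to the same node: 3 branches. Total: 7 + 3 = 10.

10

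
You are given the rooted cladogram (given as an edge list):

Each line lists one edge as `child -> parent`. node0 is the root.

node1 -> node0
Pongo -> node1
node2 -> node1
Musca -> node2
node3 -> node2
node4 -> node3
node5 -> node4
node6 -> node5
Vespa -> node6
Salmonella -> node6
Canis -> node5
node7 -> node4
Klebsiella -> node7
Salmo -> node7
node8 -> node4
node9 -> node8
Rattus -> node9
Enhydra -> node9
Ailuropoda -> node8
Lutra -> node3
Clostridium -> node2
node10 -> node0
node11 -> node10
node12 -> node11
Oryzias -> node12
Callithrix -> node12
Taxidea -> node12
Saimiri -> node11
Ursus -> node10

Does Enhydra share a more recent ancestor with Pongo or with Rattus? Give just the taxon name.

The MRCA of Enhydra and Rattus subtends (Rattus,Enhydra) (2 taxa).
The MRCA of Enhydra and Pongo subtends (Pongo,(Musca,((((Vespa,Salmonella),Canis),(Klebsiella,Salmo),((Rattus,Enhydra),Ailuropoda)),Lutra),Clostridium)) (12 taxa).
The first is nested inside the second, so Enhydra shares a more recent common ancestor with Rattus.

Rattus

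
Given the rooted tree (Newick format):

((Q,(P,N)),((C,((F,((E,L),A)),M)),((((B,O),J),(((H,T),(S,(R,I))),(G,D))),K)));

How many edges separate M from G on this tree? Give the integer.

The MRCA of M and G is the node subtending ((C,((F,((E,L),A)),M)),((((B,O),J),(((H,T),(S,(R,I))),(G,D))),K)).
From M up to that node: 3 branches. From G up to the same node: 5 branches. Total: 3 + 5 = 8.

8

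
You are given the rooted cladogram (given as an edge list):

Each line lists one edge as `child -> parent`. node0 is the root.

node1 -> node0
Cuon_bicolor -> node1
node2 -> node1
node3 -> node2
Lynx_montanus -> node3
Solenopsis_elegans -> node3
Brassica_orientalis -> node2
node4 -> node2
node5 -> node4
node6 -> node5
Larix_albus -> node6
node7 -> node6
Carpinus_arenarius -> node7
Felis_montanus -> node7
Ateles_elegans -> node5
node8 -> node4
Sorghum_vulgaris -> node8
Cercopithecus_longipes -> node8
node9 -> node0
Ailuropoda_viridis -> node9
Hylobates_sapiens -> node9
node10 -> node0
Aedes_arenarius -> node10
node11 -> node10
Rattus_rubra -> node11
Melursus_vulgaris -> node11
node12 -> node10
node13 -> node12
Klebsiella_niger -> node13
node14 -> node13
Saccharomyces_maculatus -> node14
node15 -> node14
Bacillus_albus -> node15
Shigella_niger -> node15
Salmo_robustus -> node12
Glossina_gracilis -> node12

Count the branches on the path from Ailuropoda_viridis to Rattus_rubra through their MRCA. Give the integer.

The MRCA of Ailuropoda_viridis and Rattus_rubra is the root of the tree.
From Ailuropoda_viridis up to that node: 2 branches. From Rattus_rubra up to the same node: 3 branches. Total: 2 + 3 = 5.

5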